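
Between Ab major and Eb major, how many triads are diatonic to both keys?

Diatonic triads of Ab major: Ab (I), Bbm (ii), Cm (iii), Db (IV), Eb (V), Fm (vi), Gdim (vii°).
Diatonic triads of Eb major: Eb (I), Fm (ii), Gm (iii), Ab (IV), Bb (V), Cm (vi), Ddim (vii°).
Matching root and quality in both lists: Ab, Cm, Eb, Fm.
That gives 4 common triads.

4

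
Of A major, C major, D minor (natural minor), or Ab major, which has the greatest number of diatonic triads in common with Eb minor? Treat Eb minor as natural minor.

Triads of Eb minor (natural minor): Ebm (i), Fdim (ii°), Gb (III), Abm (iv), Bbm (v), Cb (VI), Db (VII).
A major shares 0: none.
C major shares 0: none.
D minor (natural minor) shares 0: none.
Ab major shares 2: Bbm, Db.
The most common triads (2) are shared with Ab major.

Ab major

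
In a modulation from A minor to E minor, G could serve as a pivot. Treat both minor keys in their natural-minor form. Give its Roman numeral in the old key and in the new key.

The scale of A minor (natural minor) is A B C D E F G; G is degree 7, and the triad built there (G-B-D) is major, so it is VII.
The scale of E minor (natural minor) is E F♯ G A B C D; G is degree 3, and the triad built there (G-B-D) is major, so it is III.

VII in A minor; III in E minor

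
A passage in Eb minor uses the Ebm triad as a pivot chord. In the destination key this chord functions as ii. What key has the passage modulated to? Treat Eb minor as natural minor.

The numeral ii denotes a minor triad on scale degree 2. With Eb on degree 2, the tonic of the new key is Db.
Degree 2 carries a minor triad in major keys, so the destination is Db major.
Check: the diatonic triads of Db major are Db (I), Ebm (ii), Fm (iii), Gb (IV), Ab (V), Bbm (vi), Cdim (vii°) — Ebm is indeed ii.

Db major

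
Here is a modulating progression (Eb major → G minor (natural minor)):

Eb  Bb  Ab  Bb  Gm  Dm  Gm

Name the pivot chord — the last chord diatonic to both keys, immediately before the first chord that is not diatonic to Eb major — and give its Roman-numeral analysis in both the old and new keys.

Gm — iii in Eb major, i in G minor

Chords diatonic to Eb major: Eb, Fm, Gm, Ab, Bb, Cm, Ddim.
Reading the progression, the first chord not in that set is Dm, so the modulation leaves Eb major there.
The chord immediately before Dm is Gm, which is diatonic to both keys: iii in Eb major and i in G minor.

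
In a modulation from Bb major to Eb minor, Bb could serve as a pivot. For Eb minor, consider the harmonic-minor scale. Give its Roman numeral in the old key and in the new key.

The scale of Bb major is Bb C D Eb F G A; Bb is degree 1, and the triad built there (Bb-D-F) is major, so it is I.
The scale of Eb minor (harmonic minor) is Eb F Gb Ab Bb Cb D; Bb is degree 5, and the triad built there (Bb-D-F) is major, so it is V.

I in Bb major; V in Eb minor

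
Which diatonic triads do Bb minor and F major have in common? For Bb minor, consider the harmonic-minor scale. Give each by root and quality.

Triads in Bb minor (harmonic minor): Bbm (i), Cdim (ii°), Dbaug (III+), Ebm (iv), F (V), Gb (VI), Adim (vii°).
Triads in F major: F (I), Gm (ii), Am (iii), Bb (IV), C (V), Dm (vi), Edim (vii°).
Shared triads with their functions: F (V in Bb minor, I in F major).

F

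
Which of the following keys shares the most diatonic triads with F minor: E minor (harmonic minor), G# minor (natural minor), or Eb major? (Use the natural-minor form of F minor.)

Eb major

Triads of F minor (natural minor): Fm (i), Gdim (ii°), Ab (III), Bbm (iv), Cm (v), Db (VI), Eb (VII).
E minor (harmonic minor) shares 0: none.
G# minor (natural minor) shares 0: none.
Eb major shares 4: Fm, Ab, Cm, Eb.
The most common triads (4) are shared with Eb major.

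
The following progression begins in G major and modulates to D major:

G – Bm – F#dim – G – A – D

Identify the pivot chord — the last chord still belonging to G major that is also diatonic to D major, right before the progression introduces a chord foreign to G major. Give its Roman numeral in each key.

Chords diatonic to G major: G, Am, Bm, C, D, Em, F#dim.
Reading the progression, the first chord not in that set is A, so the modulation leaves G major there.
The chord immediately before A is G, which is diatonic to both keys: I in G major and IV in D major.

G — I in G major, IV in D major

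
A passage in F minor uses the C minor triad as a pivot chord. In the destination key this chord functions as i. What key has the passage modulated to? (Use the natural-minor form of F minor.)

The numeral i denotes a minor triad on scale degree 1. With C on degree 1, the tonic of the new key is C.
Degree 1 carries a minor triad in minor keys, so the destination is C minor.
Check: the diatonic triads of C minor (natural minor) are Cm (i), Ddim (ii°), Eb (III), Fm (iv), Gm (v), Ab (VI), Bb (VII) — C minor is indeed i.

C minor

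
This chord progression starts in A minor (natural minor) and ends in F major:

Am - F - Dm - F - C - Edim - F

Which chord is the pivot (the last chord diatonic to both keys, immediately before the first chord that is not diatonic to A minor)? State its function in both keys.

Chords diatonic to A minor: Am, Bdim, C, Dm, Em, F, G.
Reading the progression, the first chord not in that set is Edim, so the modulation leaves A minor there.
The chord immediately before Edim is C, which is diatonic to both keys: III in A minor and V in F major.

C — III in A minor, V in F major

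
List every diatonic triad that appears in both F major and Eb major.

Triads in F major: F major (I), G minor (ii), A minor (iii), Bb major (IV), C major (V), D minor (vi), E diminished (vii°).
Triads in Eb major: Eb major (I), F minor (ii), G minor (iii), Ab major (IV), Bb major (V), C minor (vi), D diminished (vii°).
Shared triads with their functions: G minor (ii in F major, iii in Eb major); Bb major (IV in F major, V in Eb major).

Gm, Bb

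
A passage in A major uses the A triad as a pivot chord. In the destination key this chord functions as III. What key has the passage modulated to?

F♯ minor

The numeral III denotes a major triad on scale degree 3. With A on degree 3, the tonic of the new key is F♯.
Degree 3 carries a major triad in natural-minor keys, so the destination is F♯ minor.
Check: the diatonic triads of F♯ minor (natural minor) are F♯m (i), G♯dim (ii°), A (III), Bm (iv), C♯m (v), D (VI), E (VII) — A is indeed III.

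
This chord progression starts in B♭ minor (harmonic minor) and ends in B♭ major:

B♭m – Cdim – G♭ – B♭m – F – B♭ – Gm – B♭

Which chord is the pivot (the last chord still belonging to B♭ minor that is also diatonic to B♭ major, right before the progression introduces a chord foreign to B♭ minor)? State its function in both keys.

Chords diatonic to B♭ minor: B♭m, Cdim, D♭aug, E♭m, F, G♭, Adim.
Reading the progression, the first chord not in that set is B♭, so the modulation leaves B♭ minor there.
The chord immediately before B♭ is F, which is diatonic to both keys: V in B♭ minor and V in B♭ major.

F — V in B♭ minor, V in B♭ major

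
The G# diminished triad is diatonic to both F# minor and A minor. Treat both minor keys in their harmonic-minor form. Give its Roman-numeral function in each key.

The scale of F# minor (harmonic minor) is F# G# A B C# D E#; G# is degree 2, and the triad built there (G#-B-D) is diminished, so it is ii°.
The scale of A minor (harmonic minor) is A B C D E F G#; G# is degree 7, and the triad built there (G#-B-D) is diminished, so it is vii°.

ii° in F# minor; vii° in A minor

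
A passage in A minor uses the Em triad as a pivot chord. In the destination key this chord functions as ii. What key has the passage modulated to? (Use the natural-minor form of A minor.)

The numeral ii denotes a minor triad on scale degree 2. With E on degree 2, the tonic of the new key is D.
Degree 2 carries a minor triad in major keys, so the destination is D major.
Check: the diatonic triads of D major are D (I), Em (ii), F#m (iii), G (IV), A (V), Bm (vi), C#dim (vii°) — Em is indeed ii.

D major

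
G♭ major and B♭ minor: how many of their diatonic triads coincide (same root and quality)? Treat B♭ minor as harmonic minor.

Diatonic triads of G♭ major: G♭ (I), A♭m (ii), B♭m (iii), C♭ (IV), D♭ (V), E♭m (vi), Fdim (vii°).
Diatonic triads of B♭ minor (harmonic minor): B♭m (i), Cdim (ii°), D♭aug (III+), E♭m (iv), F (V), G♭ (VI), Adim (vii°).
Matching root and quality in both lists: G♭, B♭m, E♭m.
That gives 3 common triads.

3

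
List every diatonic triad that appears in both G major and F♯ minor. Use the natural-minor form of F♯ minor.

Bm, D

Triads in G major: G (I), Am (ii), Bm (iii), C (IV), D (V), Em (vi), F♯dim (vii°).
Triads in F♯ minor (natural minor): F♯m (i), G♯dim (ii°), A (III), Bm (iv), C♯m (v), D (VI), E (VII).
Shared triads with their functions: Bm (iii in G major, iv in F♯ minor); D (V in G major, VI in F♯ minor).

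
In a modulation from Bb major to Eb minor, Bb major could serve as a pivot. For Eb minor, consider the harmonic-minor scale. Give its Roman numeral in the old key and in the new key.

I in Bb major; V in Eb minor

The scale of Bb major is Bb C D Eb F G A; Bb is degree 1, and the triad built there (Bb-D-F) is major, so it is I.
The scale of Eb minor (harmonic minor) is Eb F Gb Ab Bb Cb D; Bb is degree 5, and the triad built there (Bb-D-F) is major, so it is V.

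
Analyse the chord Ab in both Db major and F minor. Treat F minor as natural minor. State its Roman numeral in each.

The scale of Db major is Db Eb F Gb Ab Bb C; Ab is degree 5, and the triad built there (Ab-C-Eb) is major, so it is V.
The scale of F minor (natural minor) is F G Ab Bb C Db Eb; Ab is degree 3, and the triad built there (Ab-C-Eb) is major, so it is III.

V in Db major; III in F minor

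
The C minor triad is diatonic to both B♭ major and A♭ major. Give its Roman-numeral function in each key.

The scale of B♭ major is B♭ C D E♭ F G A; C is degree 2, and the triad built there (C-E♭-G) is minor, so it is ii.
The scale of A♭ major is A♭ B♭ C D♭ E♭ F G; C is degree 3, and the triad built there (C-E♭-G) is minor, so it is iii.

ii in B♭ major; iii in A♭ major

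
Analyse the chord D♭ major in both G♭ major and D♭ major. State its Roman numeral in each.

V in G♭ major; I in D♭ major

The scale of G♭ major is G♭ A♭ B♭ C♭ D♭ E♭ F; D♭ is degree 5, and the triad built there (D♭-F-A♭) is major, so it is V.
The scale of D♭ major is D♭ E♭ F G♭ A♭ B♭ C; D♭ is degree 1, and the triad built there (D♭-F-A♭) is major, so it is I.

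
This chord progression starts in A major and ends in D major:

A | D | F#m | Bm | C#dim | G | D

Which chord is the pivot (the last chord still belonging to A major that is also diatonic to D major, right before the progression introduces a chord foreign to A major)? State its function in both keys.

Bm — ii in A major, vi in D major

Chords diatonic to A major: A, Bm, C#m, D, E, F#m, G#dim.
Reading the progression, the first chord not in that set is C#dim, so the modulation leaves A major there.
The chord immediately before C#dim is Bm, which is diatonic to both keys: ii in A major and vi in D major.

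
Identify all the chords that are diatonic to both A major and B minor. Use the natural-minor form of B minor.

Triads in A major: A (I), Bm (ii), C#m (iii), D (IV), E (V), F#m (vi), G#dim (vii°).
Triads in B minor (natural minor): Bm (i), C#dim (ii°), D (III), Em (iv), F#m (v), G (VI), A (VII).
Shared triads with their functions: A (I in A major, VII in B minor); Bm (ii in A major, i in B minor); D (IV in A major, III in B minor); F#m (vi in A major, v in B minor).

A, Bm, D, F#m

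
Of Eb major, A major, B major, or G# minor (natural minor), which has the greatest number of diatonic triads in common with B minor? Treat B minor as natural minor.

Triads of B minor (natural minor): Bm (i), C#dim (ii°), D (III), Em (iv), F#m (v), G (VI), A (VII).
Eb major shares 0: none.
A major shares 4: Bm, D, F#m, A.
B major shares 0: none.
G# minor (natural minor) shares 0: none.
The most common triads (4) are shared with A major.

A major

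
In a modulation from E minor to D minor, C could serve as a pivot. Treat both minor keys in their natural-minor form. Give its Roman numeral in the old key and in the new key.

The scale of E minor (natural minor) is E F# G A B C D; C is degree 6, and the triad built there (C-E-G) is major, so it is VI.
The scale of D minor (natural minor) is D E F G A Bb C; C is degree 7, and the triad built there (C-E-G) is major, so it is VII.

VI in E minor; VII in D minor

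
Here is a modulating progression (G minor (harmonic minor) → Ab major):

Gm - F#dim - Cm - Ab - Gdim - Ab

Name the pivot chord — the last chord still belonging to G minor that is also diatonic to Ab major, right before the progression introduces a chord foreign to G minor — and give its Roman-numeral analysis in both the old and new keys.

Chords diatonic to G minor: Gm, Adim, Bbaug, Cm, D, Eb, F#dim.
Reading the progression, the first chord not in that set is Ab, so the modulation leaves G minor there.
The chord immediately before Ab is Cm, which is diatonic to both keys: iv in G minor and iii in Ab major.

Cm — iv in G minor, iii in Ab major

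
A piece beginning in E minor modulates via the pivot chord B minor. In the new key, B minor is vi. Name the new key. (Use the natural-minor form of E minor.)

The numeral vi denotes a minor triad on scale degree 6. With B on degree 6, the tonic of the new key is D.
Degree 6 carries a minor triad in major keys, so the destination is D major.
Check: the diatonic triads of D major are D (I), Em (ii), F♯m (iii), G (IV), A (V), Bm (vi), C♯dim (vii°) — B minor is indeed vi.

D major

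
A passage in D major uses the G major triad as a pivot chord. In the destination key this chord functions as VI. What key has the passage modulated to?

B minor

The numeral VI denotes a major triad on scale degree 6. With G on degree 6, the tonic of the new key is B.
Degree 6 carries a major triad in minor keys, so the destination is B minor.
Check: the diatonic triads of B minor (natural minor) are Bm (i), C#dim (ii°), D (III), Em (iv), F#m (v), G (VI), A (VII) — G major is indeed VI.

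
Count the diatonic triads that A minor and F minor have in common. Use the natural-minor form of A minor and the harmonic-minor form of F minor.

1

Diatonic triads of A minor (natural minor): Am (i), Bdim (ii°), C (III), Dm (iv), Em (v), F (VI), G (VII).
Diatonic triads of F minor (harmonic minor): Fm (i), Gdim (ii°), Abaug (III+), Bbm (iv), C (V), Db (VI), Edim (vii°).
Matching root and quality in both lists: C.
That gives 1 common triad.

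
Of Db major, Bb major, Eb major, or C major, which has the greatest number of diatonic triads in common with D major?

Triads of D major: D major (I), E minor (ii), F# minor (iii), G major (IV), A major (V), B minor (vi), C# diminished (vii°).
Db major shares 0: none.
Bb major shares 0: none.
Eb major shares 0: none.
C major shares 2: Em, G.
The most common triads (2) are shared with C major.

C major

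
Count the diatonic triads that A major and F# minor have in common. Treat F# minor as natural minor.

7

Diatonic triads of A major: A major (I), B minor (ii), C# minor (iii), D major (IV), E major (V), F# minor (vi), G# diminished (vii°).
Diatonic triads of F# minor (natural minor): F# minor (i), G# diminished (ii°), A major (III), B minor (iv), C# minor (v), D major (VI), E major (VII).
Matching root and quality in both lists: A major, B minor, C# minor, D major, E major, F# minor, G# diminished.
That gives 7 common triads.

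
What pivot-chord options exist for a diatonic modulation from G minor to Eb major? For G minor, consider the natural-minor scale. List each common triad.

Gm, Bb, Cm, Eb

Triads in G minor (natural minor): Gm (i), Adim (ii°), Bb (III), Cm (iv), Dm (v), Eb (VI), F (VII).
Triads in Eb major: Eb (I), Fm (ii), Gm (iii), Ab (IV), Bb (V), Cm (vi), Ddim (vii°).
Shared triads with their functions: Gm (i in G minor, iii in Eb major); Bb (III in G minor, V in Eb major); Cm (iv in G minor, vi in Eb major); Eb (VI in G minor, I in Eb major).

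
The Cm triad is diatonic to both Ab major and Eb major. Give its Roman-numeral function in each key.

The scale of Ab major is Ab Bb C Db Eb F G; C is degree 3, and the triad built there (C-Eb-G) is minor, so it is iii.
The scale of Eb major is Eb F G Ab Bb C D; C is degree 6, and the triad built there (C-Eb-G) is minor, so it is vi.

iii in Ab major; vi in Eb major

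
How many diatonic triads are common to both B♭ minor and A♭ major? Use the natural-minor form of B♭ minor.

4

Diatonic triads of B♭ minor (natural minor): B♭ minor (i), C diminished (ii°), D♭ major (III), E♭ minor (iv), F minor (v), G♭ major (VI), A♭ major (VII).
Diatonic triads of A♭ major: A♭ major (I), B♭ minor (ii), C minor (iii), D♭ major (IV), E♭ major (V), F minor (vi), G diminished (vii°).
Matching root and quality in both lists: B♭ minor, D♭ major, F minor, A♭ major.
That gives 4 common triads.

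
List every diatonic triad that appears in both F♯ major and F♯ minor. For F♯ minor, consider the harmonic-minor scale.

C♯, E♯dim

Triads in F♯ major: F♯ (I), G♯m (ii), A♯m (iii), B (IV), C♯ (V), D♯m (vi), E♯dim (vii°).
Triads in F♯ minor (harmonic minor): F♯m (i), G♯dim (ii°), Aaug (III+), Bm (iv), C♯ (V), D (VI), E♯dim (vii°).
Shared triads with their functions: C♯ (V in F♯ major, V in F♯ minor); E♯dim (vii° in F♯ major, vii° in F♯ minor).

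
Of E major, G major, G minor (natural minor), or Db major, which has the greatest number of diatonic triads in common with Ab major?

Triads of Ab major: Ab major (I), Bb minor (ii), C minor (iii), Db major (IV), Eb major (V), F minor (vi), G diminished (vii°).
E major shares 0: none.
G major shares 0: none.
G minor (natural minor) shares 2: Cm, Eb.
Db major shares 4: Ab, Bbm, Db, Fm.
The most common triads (4) are shared with Db major.

Db major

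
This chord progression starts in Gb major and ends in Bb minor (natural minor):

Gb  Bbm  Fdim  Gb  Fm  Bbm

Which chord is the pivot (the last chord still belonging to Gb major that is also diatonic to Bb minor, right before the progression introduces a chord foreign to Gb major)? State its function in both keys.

Chords diatonic to Gb major: Gb, Abm, Bbm, Cb, Db, Ebm, Fdim.
Reading the progression, the first chord not in that set is Fm, so the modulation leaves Gb major there.
The chord immediately before Fm is Gb, which is diatonic to both keys: I in Gb major and VI in Bb minor.

Gb — I in Gb major, VI in Bb minor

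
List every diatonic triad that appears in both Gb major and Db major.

Gb, Bbm, Db, Ebm

Triads in Gb major: Gb (I), Abm (ii), Bbm (iii), Cb (IV), Db (V), Ebm (vi), Fdim (vii°).
Triads in Db major: Db (I), Ebm (ii), Fm (iii), Gb (IV), Ab (V), Bbm (vi), Cdim (vii°).
Shared triads with their functions: Gb (I in Gb major, IV in Db major); Bbm (iii in Gb major, vi in Db major); Db (V in Gb major, I in Db major); Ebm (vi in Gb major, ii in Db major).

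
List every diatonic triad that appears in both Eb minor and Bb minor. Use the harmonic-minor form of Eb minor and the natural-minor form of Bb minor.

Triads in Eb minor (harmonic minor): Ebm (i), Fdim (ii°), Gbaug (III+), Abm (iv), Bb (V), Cb (VI), Ddim (vii°).
Triads in Bb minor (natural minor): Bbm (i), Cdim (ii°), Db (III), Ebm (iv), Fm (v), Gb (VI), Ab (VII).
Shared triads with their functions: Ebm (i in Eb minor, iv in Bb minor).

Ebm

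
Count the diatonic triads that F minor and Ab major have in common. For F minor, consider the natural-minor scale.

7

Diatonic triads of F minor (natural minor): Fm (i), Gdim (ii°), Ab (III), Bbm (iv), Cm (v), Db (VI), Eb (VII).
Diatonic triads of Ab major: Ab (I), Bbm (ii), Cm (iii), Db (IV), Eb (V), Fm (vi), Gdim (vii°).
Matching root and quality in both lists: Fm, Gdim, Ab, Bbm, Cm, Db, Eb.
That gives 7 common triads.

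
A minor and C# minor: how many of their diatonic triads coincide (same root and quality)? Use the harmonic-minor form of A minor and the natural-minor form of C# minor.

Diatonic triads of A minor (harmonic minor): A minor (i), B diminished (ii°), C augmented (III+), D minor (iv), E major (V), F major (VI), G# diminished (vii°).
Diatonic triads of C# minor (natural minor): C# minor (i), D# diminished (ii°), E major (III), F# minor (iv), G# minor (v), A major (VI), B major (VII).
Matching root and quality in both lists: E major.
That gives 1 common triad.

1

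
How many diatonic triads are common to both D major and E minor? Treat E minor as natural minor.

Diatonic triads of D major: D major (I), E minor (ii), F# minor (iii), G major (IV), A major (V), B minor (vi), C# diminished (vii°).
Diatonic triads of E minor (natural minor): E minor (i), F# diminished (ii°), G major (III), A minor (iv), B minor (v), C major (VI), D major (VII).
Matching root and quality in both lists: D major, E minor, G major, B minor.
That gives 4 common triads.

4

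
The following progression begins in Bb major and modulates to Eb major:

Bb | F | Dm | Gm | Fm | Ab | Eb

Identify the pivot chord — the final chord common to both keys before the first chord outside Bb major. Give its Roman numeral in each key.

Gm — vi in Bb major, iii in Eb major

Chords diatonic to Bb major: Bb, Cm, Dm, Eb, F, Gm, Adim.
Reading the progression, the first chord not in that set is Fm, so the modulation leaves Bb major there.
The chord immediately before Fm is Gm, which is diatonic to both keys: vi in Bb major and iii in Eb major.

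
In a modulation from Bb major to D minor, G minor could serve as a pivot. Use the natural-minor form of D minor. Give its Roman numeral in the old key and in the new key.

The scale of Bb major is Bb C D Eb F G A; G is degree 6, and the triad built there (G-Bb-D) is minor, so it is vi.
The scale of D minor (natural minor) is D E F G A Bb C; G is degree 4, and the triad built there (G-Bb-D) is minor, so it is iv.

vi in Bb major; iv in D minor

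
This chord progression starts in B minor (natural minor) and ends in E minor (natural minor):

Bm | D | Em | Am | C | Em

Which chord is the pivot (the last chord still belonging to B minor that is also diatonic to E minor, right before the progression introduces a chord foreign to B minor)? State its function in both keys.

Chords diatonic to B minor: Bm, C#dim, D, Em, F#m, G, A.
Reading the progression, the first chord not in that set is Am, so the modulation leaves B minor there.
The chord immediately before Am is Em, which is diatonic to both keys: iv in B minor and i in E minor.

Em — iv in B minor, i in E minor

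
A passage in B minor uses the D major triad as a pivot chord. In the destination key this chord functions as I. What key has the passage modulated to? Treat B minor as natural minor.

The numeral I denotes a major triad on scale degree 1. With D on degree 1, the tonic of the new key is D.
Degree 1 carries a major triad in major keys, so the destination is D major.
Check: the diatonic triads of D major are D (I), Em (ii), F#m (iii), G (IV), A (V), Bm (vi), C#dim (vii°) — D major is indeed I.

D major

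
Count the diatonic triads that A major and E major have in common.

Diatonic triads of A major: A (I), Bm (ii), C#m (iii), D (IV), E (V), F#m (vi), G#dim (vii°).
Diatonic triads of E major: E (I), F#m (ii), G#m (iii), A (IV), B (V), C#m (vi), D#dim (vii°).
Matching root and quality in both lists: A, C#m, E, F#m.
That gives 4 common triads.

4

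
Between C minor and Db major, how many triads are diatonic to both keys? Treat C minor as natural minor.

Diatonic triads of C minor (natural minor): Cm (i), Ddim (ii°), Eb (III), Fm (iv), Gm (v), Ab (VI), Bb (VII).
Diatonic triads of Db major: Db (I), Ebm (ii), Fm (iii), Gb (IV), Ab (V), Bbm (vi), Cdim (vii°).
Matching root and quality in both lists: Fm, Ab.
That gives 2 common triads.

2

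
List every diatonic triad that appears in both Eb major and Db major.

Triads in Eb major: Eb (I), Fm (ii), Gm (iii), Ab (IV), Bb (V), Cm (vi), Ddim (vii°).
Triads in Db major: Db (I), Ebm (ii), Fm (iii), Gb (IV), Ab (V), Bbm (vi), Cdim (vii°).
Shared triads with their functions: Fm (ii in Eb major, iii in Db major); Ab (IV in Eb major, V in Db major).

Fm, Ab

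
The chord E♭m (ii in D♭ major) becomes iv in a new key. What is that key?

B♭ minor

The numeral iv denotes a minor triad on scale degree 4. With E♭ on degree 4, the tonic of the new key is B♭.
Degree 4 carries a minor triad in minor keys, so the destination is B♭ minor.
Check: the diatonic triads of B♭ minor (natural minor) are B♭m (i), Cdim (ii°), D♭ (III), E♭m (iv), Fm (v), G♭ (VI), A♭ (VII) — E♭m is indeed iv.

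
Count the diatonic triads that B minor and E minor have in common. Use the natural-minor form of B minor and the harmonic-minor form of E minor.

Diatonic triads of B minor (natural minor): Bm (i), C♯dim (ii°), D (III), Em (iv), F♯m (v), G (VI), A (VII).
Diatonic triads of E minor (harmonic minor): Em (i), F♯dim (ii°), Gaug (III+), Am (iv), B (V), C (VI), D♯dim (vii°).
Matching root and quality in both lists: Em.
That gives 1 common triad.

1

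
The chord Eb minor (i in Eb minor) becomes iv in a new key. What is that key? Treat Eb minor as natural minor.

The numeral iv denotes a minor triad on scale degree 4. With Eb on degree 4, the tonic of the new key is Bb.
Degree 4 carries a minor triad in minor keys, so the destination is Bb minor.
Check: the diatonic triads of Bb minor (natural minor) are Bbm (i), Cdim (ii°), Db (III), Ebm (iv), Fm (v), Gb (VI), Ab (VII) — Eb minor is indeed iv.

Bb minor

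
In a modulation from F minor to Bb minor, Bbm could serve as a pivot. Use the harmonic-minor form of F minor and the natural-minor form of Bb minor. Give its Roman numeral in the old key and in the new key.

The scale of F minor (harmonic minor) is F G Ab Bb C Db E; Bb is degree 4, and the triad built there (Bb-Db-F) is minor, so it is iv.
The scale of Bb minor (natural minor) is Bb C Db Eb F Gb Ab; Bb is degree 1, and the triad built there (Bb-Db-F) is minor, so it is i.

iv in F minor; i in Bb minor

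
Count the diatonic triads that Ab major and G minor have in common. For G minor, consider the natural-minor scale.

2

Diatonic triads of Ab major: Ab (I), Bbm (ii), Cm (iii), Db (IV), Eb (V), Fm (vi), Gdim (vii°).
Diatonic triads of G minor (natural minor): Gm (i), Adim (ii°), Bb (III), Cm (iv), Dm (v), Eb (VI), F (VII).
Matching root and quality in both lists: Cm, Eb.
That gives 2 common triads.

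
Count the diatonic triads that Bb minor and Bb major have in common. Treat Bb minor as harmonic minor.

2

Diatonic triads of Bb minor (harmonic minor): Bbm (i), Cdim (ii°), Dbaug (III+), Ebm (iv), F (V), Gb (VI), Adim (vii°).
Diatonic triads of Bb major: Bb (I), Cm (ii), Dm (iii), Eb (IV), F (V), Gm (vi), Adim (vii°).
Matching root and quality in both lists: F, Adim.
That gives 2 common triads.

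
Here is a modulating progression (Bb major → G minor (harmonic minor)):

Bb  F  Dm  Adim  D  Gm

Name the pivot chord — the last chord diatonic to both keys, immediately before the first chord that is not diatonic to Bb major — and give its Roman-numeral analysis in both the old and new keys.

Chords diatonic to Bb major: Bb, Cm, Dm, Eb, F, Gm, Adim.
Reading the progression, the first chord not in that set is D, so the modulation leaves Bb major there.
The chord immediately before D is Adim, which is diatonic to both keys: vii° in Bb major and ii° in G minor.

Adim — vii° in Bb major, ii° in G minor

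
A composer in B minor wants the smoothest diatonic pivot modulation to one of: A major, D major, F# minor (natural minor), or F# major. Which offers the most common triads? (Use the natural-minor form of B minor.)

D major

Triads of B minor (natural minor): Bm (i), C#dim (ii°), D (III), Em (iv), F#m (v), G (VI), A (VII).
A major shares 4: Bm, D, F#m, A.
D major shares 7: Bm, C#dim, D, Em, F#m, G, A.
F# minor (natural minor) shares 4: Bm, D, F#m, A.
F# major shares 0: none.
The most common triads (7) are shared with D major.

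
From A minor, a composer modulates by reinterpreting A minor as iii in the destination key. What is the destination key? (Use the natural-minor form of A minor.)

F major

The numeral iii denotes a minor triad on scale degree 3. With A on degree 3, the tonic of the new key is F.
Degree 3 carries a minor triad in major keys, so the destination is F major.
Check: the diatonic triads of F major are F (I), Gm (ii), Am (iii), B♭ (IV), C (V), Dm (vi), Edim (vii°) — A minor is indeed iii.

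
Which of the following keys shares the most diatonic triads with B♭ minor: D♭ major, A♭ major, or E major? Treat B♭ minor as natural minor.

Triads of B♭ minor (natural minor): B♭m (i), Cdim (ii°), D♭ (III), E♭m (iv), Fm (v), G♭ (VI), A♭ (VII).
D♭ major shares 7: B♭m, Cdim, D♭, E♭m, Fm, G♭, A♭.
A♭ major shares 4: B♭m, D♭, Fm, A♭.
E major shares 0: none.
The most common triads (7) are shared with D♭ major.

D♭ major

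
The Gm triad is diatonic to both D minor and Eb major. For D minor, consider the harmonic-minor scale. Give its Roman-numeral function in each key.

iv in D minor; iii in Eb major

The scale of D minor (harmonic minor) is D E F G A Bb C#; G is degree 4, and the triad built there (G-Bb-D) is minor, so it is iv.
The scale of Eb major is Eb F G Ab Bb C D; G is degree 3, and the triad built there (G-Bb-D) is minor, so it is iii.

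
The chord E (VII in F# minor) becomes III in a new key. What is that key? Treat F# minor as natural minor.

The numeral III denotes a major triad on scale degree 3. With E on degree 3, the tonic of the new key is C#.
Degree 3 carries a major triad in natural-minor keys, so the destination is C# minor.
Check: the diatonic triads of C# minor (natural minor) are C#m (i), D#dim (ii°), E (III), F#m (iv), G#m (v), A (VI), B (VII) — E is indeed III.

C# minor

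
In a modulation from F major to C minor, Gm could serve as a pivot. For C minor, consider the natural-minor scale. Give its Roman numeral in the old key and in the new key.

The scale of F major is F G A Bb C D E; G is degree 2, and the triad built there (G-Bb-D) is minor, so it is ii.
The scale of C minor (natural minor) is C D Eb F G Ab Bb; G is degree 5, and the triad built there (G-Bb-D) is minor, so it is v.

ii in F major; v in C minor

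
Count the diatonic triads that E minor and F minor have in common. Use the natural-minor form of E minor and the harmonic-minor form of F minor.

Diatonic triads of E minor (natural minor): Em (i), F#dim (ii°), G (III), Am (iv), Bm (v), C (VI), D (VII).
Diatonic triads of F minor (harmonic minor): Fm (i), Gdim (ii°), Abaug (III+), Bbm (iv), C (V), Db (VI), Edim (vii°).
Matching root and quality in both lists: C.
That gives 1 common triad.

1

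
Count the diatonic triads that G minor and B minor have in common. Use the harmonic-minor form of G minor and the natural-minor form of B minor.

Diatonic triads of G minor (harmonic minor): G minor (i), A diminished (ii°), Bb augmented (III+), C minor (iv), D major (V), Eb major (VI), F# diminished (vii°).
Diatonic triads of B minor (natural minor): B minor (i), C# diminished (ii°), D major (III), E minor (iv), F# minor (v), G major (VI), A major (VII).
Matching root and quality in both lists: D major.
That gives 1 common triad.

1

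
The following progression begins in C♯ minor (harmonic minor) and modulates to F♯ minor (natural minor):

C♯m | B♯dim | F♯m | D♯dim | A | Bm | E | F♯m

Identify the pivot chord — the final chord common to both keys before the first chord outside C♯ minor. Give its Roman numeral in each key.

A — VI in C♯ minor, III in F♯ minor

Chords diatonic to C♯ minor: C♯m, D♯dim, Eaug, F♯m, G♯, A, B♯dim.
Reading the progression, the first chord not in that set is Bm, so the modulation leaves C♯ minor there.
The chord immediately before Bm is A, which is diatonic to both keys: VI in C♯ minor and III in F♯ minor.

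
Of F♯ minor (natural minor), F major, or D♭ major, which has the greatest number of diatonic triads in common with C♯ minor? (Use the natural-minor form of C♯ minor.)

F♯ minor

Triads of C♯ minor (natural minor): C♯ minor (i), D♯ diminished (ii°), E major (III), F♯ minor (iv), G♯ minor (v), A major (VI), B major (VII).
F♯ minor (natural minor) shares 4: C♯m, E, F♯m, A.
F major shares 0: none.
D♭ major shares 0: none.
The most common triads (4) are shared with F♯ minor.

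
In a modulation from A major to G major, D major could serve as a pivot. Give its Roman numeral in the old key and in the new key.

IV in A major; V in G major

The scale of A major is A B C# D E F# G#; D is degree 4, and the triad built there (D-F#-A) is major, so it is IV.
The scale of G major is G A B C D E F#; D is degree 5, and the triad built there (D-F#-A) is major, so it is V.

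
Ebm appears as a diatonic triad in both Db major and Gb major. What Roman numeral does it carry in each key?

The scale of Db major is Db Eb F Gb Ab Bb C; Eb is degree 2, and the triad built there (Eb-Gb-Bb) is minor, so it is ii.
The scale of Gb major is Gb Ab Bb Cb Db Eb F; Eb is degree 6, and the triad built there (Eb-Gb-Bb) is minor, so it is vi.

ii in Db major; vi in Gb major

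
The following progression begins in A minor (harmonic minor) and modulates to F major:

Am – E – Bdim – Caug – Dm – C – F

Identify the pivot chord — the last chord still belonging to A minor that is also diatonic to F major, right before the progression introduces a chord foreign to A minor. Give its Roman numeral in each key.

Dm — iv in A minor, vi in F major

Chords diatonic to A minor: Am, Bdim, Caug, Dm, E, F, G#dim.
Reading the progression, the first chord not in that set is C, so the modulation leaves A minor there.
The chord immediately before C is Dm, which is diatonic to both keys: iv in A minor and vi in F major.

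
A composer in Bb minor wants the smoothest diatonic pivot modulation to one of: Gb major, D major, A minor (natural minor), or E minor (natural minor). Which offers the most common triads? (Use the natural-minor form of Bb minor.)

Triads of Bb minor (natural minor): Bb minor (i), C diminished (ii°), Db major (III), Eb minor (iv), F minor (v), Gb major (VI), Ab major (VII).
Gb major shares 4: Bbm, Db, Ebm, Gb.
D major shares 0: none.
A minor (natural minor) shares 0: none.
E minor (natural minor) shares 0: none.
The most common triads (4) are shared with Gb major.

Gb major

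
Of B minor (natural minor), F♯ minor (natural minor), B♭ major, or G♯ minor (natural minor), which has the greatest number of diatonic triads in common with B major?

G♯ minor

Triads of B major: B (I), C♯m (ii), D♯m (iii), E (IV), F♯ (V), G♯m (vi), A♯dim (vii°).
B minor (natural minor) shares 0: none.
F♯ minor (natural minor) shares 2: C♯m, E.
B♭ major shares 0: none.
G♯ minor (natural minor) shares 7: B, C♯m, D♯m, E, F♯, G♯m, A♯dim.
The most common triads (7) are shared with G♯ minor.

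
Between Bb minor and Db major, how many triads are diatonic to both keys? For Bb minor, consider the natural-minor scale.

7

Diatonic triads of Bb minor (natural minor): Bbm (i), Cdim (ii°), Db (III), Ebm (iv), Fm (v), Gb (VI), Ab (VII).
Diatonic triads of Db major: Db (I), Ebm (ii), Fm (iii), Gb (IV), Ab (V), Bbm (vi), Cdim (vii°).
Matching root and quality in both lists: Bbm, Cdim, Db, Ebm, Fm, Gb, Ab.
That gives 7 common triads.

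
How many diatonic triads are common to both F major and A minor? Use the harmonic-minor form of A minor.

3

Diatonic triads of F major: F (I), Gm (ii), Am (iii), Bb (IV), C (V), Dm (vi), Edim (vii°).
Diatonic triads of A minor (harmonic minor): Am (i), Bdim (ii°), Caug (III+), Dm (iv), E (V), F (VI), G#dim (vii°).
Matching root and quality in both lists: F, Am, Dm.
That gives 3 common triads.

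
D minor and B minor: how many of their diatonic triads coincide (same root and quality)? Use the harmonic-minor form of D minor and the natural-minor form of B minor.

2

Diatonic triads of D minor (harmonic minor): D minor (i), E diminished (ii°), F augmented (III+), G minor (iv), A major (V), Bb major (VI), C# diminished (vii°).
Diatonic triads of B minor (natural minor): B minor (i), C# diminished (ii°), D major (III), E minor (iv), F# minor (v), G major (VI), A major (VII).
Matching root and quality in both lists: A major, C# diminished.
That gives 2 common triads.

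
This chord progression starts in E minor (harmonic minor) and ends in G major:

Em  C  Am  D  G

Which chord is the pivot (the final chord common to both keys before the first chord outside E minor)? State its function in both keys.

Chords diatonic to E minor: Em, F#dim, Gaug, Am, B, C, D#dim.
Reading the progression, the first chord not in that set is D, so the modulation leaves E minor there.
The chord immediately before D is Am, which is diatonic to both keys: iv in E minor and ii in G major.

Am — iv in E minor, ii in G major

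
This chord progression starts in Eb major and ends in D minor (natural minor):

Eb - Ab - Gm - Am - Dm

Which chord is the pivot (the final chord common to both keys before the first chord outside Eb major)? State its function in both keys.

Gm — iii in Eb major, iv in D minor

Chords diatonic to Eb major: Eb, Fm, Gm, Ab, Bb, Cm, Ddim.
Reading the progression, the first chord not in that set is Am, so the modulation leaves Eb major there.
The chord immediately before Am is Gm, which is diatonic to both keys: iii in Eb major and iv in D minor.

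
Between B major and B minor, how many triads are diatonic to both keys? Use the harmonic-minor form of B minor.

2

Diatonic triads of B major: B (I), C♯m (ii), D♯m (iii), E (IV), F♯ (V), G♯m (vi), A♯dim (vii°).
Diatonic triads of B minor (harmonic minor): Bm (i), C♯dim (ii°), Daug (III+), Em (iv), F♯ (V), G (VI), A♯dim (vii°).
Matching root and quality in both lists: F♯, A♯dim.
That gives 2 common triads.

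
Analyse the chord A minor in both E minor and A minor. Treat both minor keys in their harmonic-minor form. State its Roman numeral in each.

The scale of E minor (harmonic minor) is E F# G A B C D#; A is degree 4, and the triad built there (A-C-E) is minor, so it is iv.
The scale of A minor (harmonic minor) is A B C D E F G#; A is degree 1, and the triad built there (A-C-E) is minor, so it is i.

iv in E minor; i in A minor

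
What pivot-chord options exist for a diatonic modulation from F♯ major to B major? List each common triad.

F♯, G♯m, B, D♯m

Triads in F♯ major: F♯ (I), G♯m (ii), A♯m (iii), B (IV), C♯ (V), D♯m (vi), E♯dim (vii°).
Triads in B major: B (I), C♯m (ii), D♯m (iii), E (IV), F♯ (V), G♯m (vi), A♯dim (vii°).
Shared triads with their functions: F♯ (I in F♯ major, V in B major); G♯m (ii in F♯ major, vi in B major); B (IV in F♯ major, I in B major); D♯m (vi in F♯ major, iii in B major).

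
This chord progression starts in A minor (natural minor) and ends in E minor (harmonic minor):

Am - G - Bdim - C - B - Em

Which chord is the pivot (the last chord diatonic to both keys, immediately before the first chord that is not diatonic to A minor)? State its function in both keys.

C — III in A minor, VI in E minor

Chords diatonic to A minor: Am, Bdim, C, Dm, Em, F, G.
Reading the progression, the first chord not in that set is B, so the modulation leaves A minor there.
The chord immediately before B is C, which is diatonic to both keys: III in A minor and VI in E minor.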